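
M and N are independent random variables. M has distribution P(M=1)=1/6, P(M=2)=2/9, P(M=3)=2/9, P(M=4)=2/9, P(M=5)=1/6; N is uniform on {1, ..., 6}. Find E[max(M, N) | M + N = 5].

52/15

P(M + N = 5) = 5/36.
Summing max(M,N)·P(x,y) over outcomes with M + N = 5 gives 13/27.
E[max(M, N) | M + N = 5] = (13/27) / (5/36) = 52/15.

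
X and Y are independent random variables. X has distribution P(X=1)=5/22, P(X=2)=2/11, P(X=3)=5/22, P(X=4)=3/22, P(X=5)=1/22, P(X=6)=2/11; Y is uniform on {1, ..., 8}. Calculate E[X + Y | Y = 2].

113/22

P(Y = 2) = 1/8.
Summing (X+Y)·P(x,y) over outcomes with Y = 2 gives 113/176.
E[X + Y | Y = 2] = (113/176) / (1/8) = 113/22.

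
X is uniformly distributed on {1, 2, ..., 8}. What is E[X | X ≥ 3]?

11/2

Given X ≥ 3, X is equally likely to be any of {3, 4, 5, 6, 7, 8}.
E[X | X ≥ 3] = (3 + 4 + 5 + 6 + 7 + 8) / 6 = 11/2.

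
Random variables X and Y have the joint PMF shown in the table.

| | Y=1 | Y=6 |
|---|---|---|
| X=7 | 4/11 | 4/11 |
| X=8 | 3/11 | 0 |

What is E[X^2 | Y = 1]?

P(Y = 1) = 7/11.
Σ X^2·P over the event = 49·(4/11) + 64·(3/11) = 388/11.
E[X^2 | Y = 1] = (388/11) / (7/11) = 388/7.

388/7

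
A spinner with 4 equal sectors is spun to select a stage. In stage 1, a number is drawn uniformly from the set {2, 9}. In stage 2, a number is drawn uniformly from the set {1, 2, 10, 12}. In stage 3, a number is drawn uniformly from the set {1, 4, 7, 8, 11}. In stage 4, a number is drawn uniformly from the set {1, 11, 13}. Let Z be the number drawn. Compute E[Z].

1577/240

E[Z | stage 1] = (2+9)/2 = 11/2.
E[Z | stage 2] = (1+2+10+12)/4 = 25/4.
E[Z | stage 3] = (1+4+7+8+11)/5 = 31/5.
E[Z | stage 4] = (1+11+13)/3 = 25/3.
By the law of total expectation,
E[Z] = (1/4)·(11/2) + (1/4)·(25/4) + (1/4)·(31/5) + (1/4)·(25/3) = 1577/240.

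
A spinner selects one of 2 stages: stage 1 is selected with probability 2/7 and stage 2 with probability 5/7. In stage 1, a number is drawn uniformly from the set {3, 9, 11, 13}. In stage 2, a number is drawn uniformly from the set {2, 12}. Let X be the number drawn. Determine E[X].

E[X | stage 1] = (3+9+11+13)/4 = 9.
E[X | stage 2] = (2+12)/2 = 7.
By the law of total expectation,
E[X] = (2/7)·(9) + (5/7)·(7) = 53/7.

53/7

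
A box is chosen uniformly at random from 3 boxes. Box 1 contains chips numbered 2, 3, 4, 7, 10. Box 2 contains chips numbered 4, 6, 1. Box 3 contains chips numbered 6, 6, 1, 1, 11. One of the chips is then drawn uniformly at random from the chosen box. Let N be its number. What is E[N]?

208/45

E[N | box 1] = (2+3+4+7+10)/5 = 26/5.
E[N | box 2] = (4+6+1)/3 = 11/3.
E[N | box 3] = (6+6+1+1+11)/5 = 5.
By the law of total expectation,
E[N] = (1/3)·(26/5) + (1/3)·(11/3) + (1/3)·(5) = 208/45.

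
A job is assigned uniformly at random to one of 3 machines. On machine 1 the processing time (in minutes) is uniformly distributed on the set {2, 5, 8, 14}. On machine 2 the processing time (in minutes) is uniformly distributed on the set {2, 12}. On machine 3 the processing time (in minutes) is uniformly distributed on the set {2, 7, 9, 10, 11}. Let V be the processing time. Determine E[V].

E[V | machine 1] = (2+5+8+14)/4 = 29/4.
E[V | machine 2] = (2+12)/2 = 7.
E[V | machine 3] = (2+7+9+10+11)/5 = 39/5.
By the law of total expectation,
E[V] = (1/3)·(29/4) + (1/3)·(7) + (1/3)·(39/5) = 147/20.

147/20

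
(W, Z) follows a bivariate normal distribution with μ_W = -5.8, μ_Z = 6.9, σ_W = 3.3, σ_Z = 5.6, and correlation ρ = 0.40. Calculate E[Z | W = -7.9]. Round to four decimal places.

5.4745

The regression of Z on W has slope ρ·σ_Z/σ_W and passes through (μ_W, μ_Z).
E[Z | W=-7.9] = 6.9 + (0.40)·(5.6/3.3)·(-7.9 − (-5.8)) = 6.9 + (0.67879)·(-2.1) = 5.4745.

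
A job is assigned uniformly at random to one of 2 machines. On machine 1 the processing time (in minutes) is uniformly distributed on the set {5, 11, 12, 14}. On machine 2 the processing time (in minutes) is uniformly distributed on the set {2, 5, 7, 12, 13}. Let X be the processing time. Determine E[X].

183/20

E[X | machine 1] = (5+11+12+14)/4 = 21/2.
E[X | machine 2] = (2+5+7+12+13)/5 = 39/5.
By the law of total expectation,
E[X] = (1/2)·(21/2) + (1/2)·(39/5) = 183/20.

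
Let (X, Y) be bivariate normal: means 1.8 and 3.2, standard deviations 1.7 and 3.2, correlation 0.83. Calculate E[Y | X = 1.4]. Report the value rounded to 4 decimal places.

2.5751

E[Y | X=x] = μ_Y + ρ(σ_Y/σ_X)(x − μ_X) for jointly normal variables.
E[Y | X=1.4] = 3.2 + (0.83)·(3.2/1.7)·(1.4 − (1.8)) = 3.2 + (1.56235)·(-0.4) = 2.5751.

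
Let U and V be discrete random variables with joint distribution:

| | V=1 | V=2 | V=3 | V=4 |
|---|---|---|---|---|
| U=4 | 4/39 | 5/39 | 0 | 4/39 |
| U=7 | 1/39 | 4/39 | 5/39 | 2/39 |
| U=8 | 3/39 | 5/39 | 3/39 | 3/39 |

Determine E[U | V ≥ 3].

113/17

P(V ≥ 3) = 17/39.
Σ U·P over the event = 4·(4/39) + 7·(5/39) + 7·(2/39) + 8·(3/39) + 8·(3/39) = 113/39.
E[U | V ≥ 3] = (113/39) / (17/39) = 113/17.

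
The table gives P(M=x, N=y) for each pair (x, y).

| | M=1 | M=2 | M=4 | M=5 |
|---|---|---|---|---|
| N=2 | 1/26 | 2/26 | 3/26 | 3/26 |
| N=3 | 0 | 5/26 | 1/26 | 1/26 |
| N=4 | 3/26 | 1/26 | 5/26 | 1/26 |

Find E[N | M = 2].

23/8

P(M = 2) = 4/13.
Σ N·P over the event = 2·(2/26) + 3·(5/26) + 4·(1/26) = 23/26.
E[N | M = 2] = (23/26) / (4/13) = 23/8.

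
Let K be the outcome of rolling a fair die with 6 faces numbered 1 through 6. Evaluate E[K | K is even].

4

Given K is even, K is equally likely to be any of {2, 4, 6}.
E[K | K is even] = (2 + 4 + 6) / 3 = 4.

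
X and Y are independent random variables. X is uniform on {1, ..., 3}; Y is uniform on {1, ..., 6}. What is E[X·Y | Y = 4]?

8

P(Y = 4) = 1/6.
Summing XY·P(x,y) over outcomes with Y = 4 gives 4/3.
E[X·Y | Y = 4] = (4/3) / (1/6) = 8.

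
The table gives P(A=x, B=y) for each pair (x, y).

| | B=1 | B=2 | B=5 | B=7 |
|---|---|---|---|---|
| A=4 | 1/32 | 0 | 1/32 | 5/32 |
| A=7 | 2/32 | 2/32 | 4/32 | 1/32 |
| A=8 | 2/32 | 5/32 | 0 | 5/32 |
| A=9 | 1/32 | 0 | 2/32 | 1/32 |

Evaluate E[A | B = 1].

P(B = 1) = 3/16.
Σ A·P over the event = 4·(1/32) + 7·(2/32) + 8·(2/32) + 9·(1/32) = 43/32.
E[A | B = 1] = (43/32) / (3/16) = 43/6.

43/6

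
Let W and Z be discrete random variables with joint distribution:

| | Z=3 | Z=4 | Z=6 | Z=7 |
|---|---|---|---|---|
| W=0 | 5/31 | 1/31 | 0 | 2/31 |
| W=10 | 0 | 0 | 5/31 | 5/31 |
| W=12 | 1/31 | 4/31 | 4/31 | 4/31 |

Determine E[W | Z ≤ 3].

2

P(Z ≤ 3) = 6/31.
Σ W·P over the event = 0·(5/31) + 12·(1/31) = 12/31.
E[W | Z ≤ 3] = (12/31) / (6/31) = 2.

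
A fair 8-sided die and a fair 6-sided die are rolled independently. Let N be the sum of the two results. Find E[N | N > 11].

38/3

P(N > 11) = 1/8.
Σ over the event: 12·1/16 + 13·1/24 + 14·1/48 = 19/12.
E[N | N > 11] = (19/12) / (1/8) = 38/3.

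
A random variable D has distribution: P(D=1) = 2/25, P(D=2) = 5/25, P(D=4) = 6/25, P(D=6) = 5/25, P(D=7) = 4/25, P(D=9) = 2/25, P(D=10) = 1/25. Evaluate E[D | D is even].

P(D is even) = 17/25.
Σ over the event: 2·1/5 + 4·6/25 + 6·1/5 + 10·1/25 = 74/25.
E[D | D is even] = (74/25) / (17/25) = 74/17.

74/17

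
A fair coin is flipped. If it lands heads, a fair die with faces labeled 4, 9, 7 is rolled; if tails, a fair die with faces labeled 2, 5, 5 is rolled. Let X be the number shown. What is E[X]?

16/3

E[X | heads] = (4+9+7)/3 = 20/3.
E[X | tails] = (2+5+5)/3 = 4.
By the law of total expectation,
E[X] = (1/2)·(20/3) + (1/2)·(4) = 16/3.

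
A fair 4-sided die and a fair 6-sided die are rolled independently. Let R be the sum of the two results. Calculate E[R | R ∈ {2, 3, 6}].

P(R ∈ {2, 3, 6}) = 7/24.
Σ over the event: 2·1/24 + 3·1/12 + 6·1/6 = 4/3.
E[R | R ∈ {2, 3, 6}] = (4/3) / (7/24) = 32/7.

32/7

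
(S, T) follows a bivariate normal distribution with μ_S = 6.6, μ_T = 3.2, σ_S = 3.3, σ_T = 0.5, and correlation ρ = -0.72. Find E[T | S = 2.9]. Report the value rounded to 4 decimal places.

For a bivariate normal, E[T | S=x] = μ_T + ρ·(σ_T/σ_S)·(x − μ_S).
E[T | S=2.9] = 3.2 + (-0.72)·(0.5/3.3)·(2.9 − (6.6)) = 3.2 + (-0.10909)·(-3.7) = 3.6036.

3.6036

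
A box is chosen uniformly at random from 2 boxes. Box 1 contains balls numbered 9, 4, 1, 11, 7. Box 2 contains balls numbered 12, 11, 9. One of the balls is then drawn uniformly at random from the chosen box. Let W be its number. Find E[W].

128/15

E[W | box 1] = (9+4+1+11+7)/5 = 32/5.
E[W | box 2] = (12+11+9)/3 = 32/3.
By the law of total expectation,
E[W] = (1/2)·(32/5) + (1/2)·(32/3) = 128/15.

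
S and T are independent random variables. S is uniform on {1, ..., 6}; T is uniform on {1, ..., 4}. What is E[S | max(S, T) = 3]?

Outcomes with max(S, T) = 3: (1,3), (2,3), (3,1), (3,2), (3,3), each with probability 1/24.
E[S | max(S, T) = 3] = (1 + 2 + 3 + 3 + 3) / 5 = 12/5.

12/5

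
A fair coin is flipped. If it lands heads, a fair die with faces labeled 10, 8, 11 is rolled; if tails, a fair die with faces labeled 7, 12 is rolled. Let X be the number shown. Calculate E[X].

115/12

E[X | heads] = (10+8+11)/3 = 29/3.
E[X | tails] = (7+12)/2 = 19/2.
By the law of total expectation,
E[X] = (1/2)·(29/3) + (1/2)·(19/2) = 115/12.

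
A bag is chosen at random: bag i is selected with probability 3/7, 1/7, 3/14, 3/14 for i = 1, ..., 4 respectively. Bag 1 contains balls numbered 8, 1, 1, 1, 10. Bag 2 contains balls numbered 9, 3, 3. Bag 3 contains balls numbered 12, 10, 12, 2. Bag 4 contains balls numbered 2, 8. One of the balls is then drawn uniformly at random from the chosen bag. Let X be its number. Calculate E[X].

E[X | bag 1] = (8+1+1+1+10)/5 = 21/5.
E[X | bag 2] = (9+3+3)/3 = 5.
E[X | bag 3] = (12+10+12+2)/4 = 9.
E[X | bag 4] = (2+8)/2 = 5.
E[X] = (3/7)·(21/5) + (1/7)·(5) + (3/14)·(9) + (3/14)·(5) = 193/35.

193/35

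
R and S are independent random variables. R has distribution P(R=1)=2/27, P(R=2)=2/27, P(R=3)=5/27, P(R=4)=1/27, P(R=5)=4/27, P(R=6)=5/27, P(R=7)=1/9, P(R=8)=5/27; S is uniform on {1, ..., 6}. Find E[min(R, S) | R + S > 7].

P(R + S > 7) = 52/81.
Summing min(R,S)·P(x,y) over outcomes with R + S > 7 gives 191/81.
E[min(R, S) | R + S > 7] = (191/81) / (52/81) = 191/52.

191/52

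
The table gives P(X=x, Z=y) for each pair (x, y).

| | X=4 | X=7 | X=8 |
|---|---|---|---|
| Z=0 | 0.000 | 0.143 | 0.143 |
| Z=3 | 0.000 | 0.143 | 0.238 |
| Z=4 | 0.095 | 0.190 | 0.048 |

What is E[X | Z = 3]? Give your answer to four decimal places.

P(Z = 3) = 0.381.
Summing X·P(X=x,Z=y) over the conditioning event gives 2.905.
E[X | Z = 3] = (2.905) / (0.381) = 7.6247.

7.6247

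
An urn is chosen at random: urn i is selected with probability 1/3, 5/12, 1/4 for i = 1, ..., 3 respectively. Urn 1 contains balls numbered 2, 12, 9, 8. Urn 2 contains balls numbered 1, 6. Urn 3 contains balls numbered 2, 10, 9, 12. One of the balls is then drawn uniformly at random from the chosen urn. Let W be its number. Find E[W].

E[W | urn 1] = (2+12+9+8)/4 = 31/4.
E[W | urn 2] = (1+6)/2 = 7/2.
E[W | urn 3] = (2+10+9+12)/4 = 33/4.
E[W] = (1/3)·(31/4) + (5/12)·(7/2) + (1/4)·(33/4) = 293/48.

293/48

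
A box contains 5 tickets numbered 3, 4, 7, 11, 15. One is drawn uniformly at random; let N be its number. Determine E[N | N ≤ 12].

25/4

P(N ≤ 12) = 4/5.
Σ over the event: 3·1/5 + 4·1/5 + 7·1/5 + 11·1/5 = 5.
E[N | N ≤ 12] = (5) / (4/5) = 25/4.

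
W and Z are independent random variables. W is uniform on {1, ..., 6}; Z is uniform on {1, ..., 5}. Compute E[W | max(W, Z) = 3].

Outcomes with max(W, Z) = 3: (1,3), (2,3), (3,1), (3,2), (3,3), each with probability 1/30.
E[W | max(W, Z) = 3] = (1 + 2 + 3 + 3 + 3) / 5 = 12/5.

12/5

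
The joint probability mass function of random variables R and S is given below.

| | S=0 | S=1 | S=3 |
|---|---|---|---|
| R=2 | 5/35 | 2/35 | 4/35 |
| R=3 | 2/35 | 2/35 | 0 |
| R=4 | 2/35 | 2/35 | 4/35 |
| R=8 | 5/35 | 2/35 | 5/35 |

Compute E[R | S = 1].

17/4

P(S = 1) = 8/35.
Σ R·P over the event = 2·(2/35) + 3·(2/35) + 4·(2/35) + 8·(2/35) = 34/35.
E[R | S = 1] = (34/35) / (8/35) = 17/4.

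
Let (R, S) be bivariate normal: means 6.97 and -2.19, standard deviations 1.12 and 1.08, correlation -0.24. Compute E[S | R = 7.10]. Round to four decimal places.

-2.2201

E[S | R=x] = μ_S + ρ(σ_S/σ_R)(x − μ_R) for jointly normal variables.
E[S | R=7.10] = -2.19 + (-0.24)·(1.08/1.12)·(7.10 − (6.97)) = -2.19 + (-0.23143)·(0.13) = -2.2201.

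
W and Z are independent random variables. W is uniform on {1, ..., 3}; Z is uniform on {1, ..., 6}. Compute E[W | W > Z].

8/3

P(W > Z) = 1/6.
Summing W·P(x,y) over outcomes with W > Z gives 4/9.
E[W | W > Z] = (4/9) / (1/6) = 8/3.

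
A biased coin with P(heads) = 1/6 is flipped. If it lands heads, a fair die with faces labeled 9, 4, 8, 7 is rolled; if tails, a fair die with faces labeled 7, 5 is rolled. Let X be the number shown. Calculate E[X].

37/6

E[X | heads] = (9+4+8+7)/4 = 7.
E[X | tails] = (7+5)/2 = 6.
By the law of total expectation,
E[X] = (1/6)·(7) + (5/6)·(6) = 37/6.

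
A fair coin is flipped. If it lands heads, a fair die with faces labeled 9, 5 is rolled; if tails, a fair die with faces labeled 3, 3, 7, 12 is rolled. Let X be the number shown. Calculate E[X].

53/8

E[X | heads] = (9+5)/2 = 7.
E[X | tails] = (3+3+7+12)/4 = 25/4.
By the law of total expectation,
E[X] = (1/2)·(7) + (1/2)·(25/4) = 53/8.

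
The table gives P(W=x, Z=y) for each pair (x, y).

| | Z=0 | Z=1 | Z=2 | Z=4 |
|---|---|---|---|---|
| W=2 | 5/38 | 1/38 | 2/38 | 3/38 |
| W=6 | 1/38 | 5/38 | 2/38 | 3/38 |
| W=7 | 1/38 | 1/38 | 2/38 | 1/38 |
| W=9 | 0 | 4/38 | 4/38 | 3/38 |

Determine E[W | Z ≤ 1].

49/9

P(Z ≤ 1) = 9/19.
Σ W·P over the event = 2·(5/38) + 2·(1/38) + 6·(1/38) + 6·(5/38) + 7·(1/38) + 7·(1/38) + 9·(4/38) = 49/19.
E[W | Z ≤ 1] = (49/19) / (9/19) = 49/9.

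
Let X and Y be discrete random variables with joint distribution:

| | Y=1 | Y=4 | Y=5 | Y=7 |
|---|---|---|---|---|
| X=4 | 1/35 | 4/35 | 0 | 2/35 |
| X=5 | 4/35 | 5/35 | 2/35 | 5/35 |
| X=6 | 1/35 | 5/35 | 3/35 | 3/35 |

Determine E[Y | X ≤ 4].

P(X ≤ 4) = 1/5.
Σ Y·P over the event = 1·(1/35) + 4·(4/35) + 7·(2/35) = 31/35.
E[Y | X ≤ 4] = (31/35) / (1/5) = 31/7.

31/7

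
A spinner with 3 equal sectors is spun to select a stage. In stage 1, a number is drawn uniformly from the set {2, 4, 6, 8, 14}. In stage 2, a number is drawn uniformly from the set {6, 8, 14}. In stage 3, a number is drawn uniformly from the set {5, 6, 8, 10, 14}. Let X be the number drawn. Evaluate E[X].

E[X | stage 1] = (2+4+6+8+14)/5 = 34/5.
E[X | stage 2] = (6+8+14)/3 = 28/3.
E[X | stage 3] = (5+6+8+10+14)/5 = 43/5.
By the law of total expectation,
E[X] = (1/3)·(34/5) + (1/3)·(28/3) + (1/3)·(43/5) = 371/45.

371/45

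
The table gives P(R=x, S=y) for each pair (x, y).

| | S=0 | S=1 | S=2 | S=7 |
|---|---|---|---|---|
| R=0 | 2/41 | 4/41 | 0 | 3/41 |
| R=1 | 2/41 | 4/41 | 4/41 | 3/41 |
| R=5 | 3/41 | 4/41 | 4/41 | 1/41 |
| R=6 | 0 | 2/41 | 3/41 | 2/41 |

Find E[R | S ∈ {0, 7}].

P(S ∈ {0, 7}) = 16/41.
Σ R·P over the event = 0·(2/41) + 0·(3/41) + 1·(2/41) + 1·(3/41) + 5·(3/41) + 5·(1/41) + 6·(2/41) = 37/41.
E[R | S ∈ {0, 7}] = (37/41) / (16/41) = 37/16.

37/16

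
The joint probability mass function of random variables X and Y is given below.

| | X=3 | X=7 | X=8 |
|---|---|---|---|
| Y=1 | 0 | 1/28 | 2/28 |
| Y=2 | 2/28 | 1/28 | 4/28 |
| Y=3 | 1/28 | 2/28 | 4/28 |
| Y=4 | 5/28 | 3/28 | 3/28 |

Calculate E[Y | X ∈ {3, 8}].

P(X ∈ {3, 8}) = 3/4.
Σ Y·P over the event = 2·(2/28) + 3·(1/28) + 4·(5/28) + 1·(2/28) + 2·(4/28) + 3·(4/28) + 4·(3/28) = 61/28.
E[Y | X ∈ {3, 8}] = (61/28) / (3/4) = 61/21.

61/21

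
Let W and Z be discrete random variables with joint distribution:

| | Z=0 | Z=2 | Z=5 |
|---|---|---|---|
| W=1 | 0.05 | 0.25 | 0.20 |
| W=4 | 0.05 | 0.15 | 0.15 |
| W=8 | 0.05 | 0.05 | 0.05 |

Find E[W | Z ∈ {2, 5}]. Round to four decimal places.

P(Z ∈ {2, 5}) = 0.85.
Summing W·P(W=x,Z=y) over the conditioning event gives 2.45.
E[W | Z ∈ {2, 5}] = (2.45) / (0.85) = 2.8824.

2.8824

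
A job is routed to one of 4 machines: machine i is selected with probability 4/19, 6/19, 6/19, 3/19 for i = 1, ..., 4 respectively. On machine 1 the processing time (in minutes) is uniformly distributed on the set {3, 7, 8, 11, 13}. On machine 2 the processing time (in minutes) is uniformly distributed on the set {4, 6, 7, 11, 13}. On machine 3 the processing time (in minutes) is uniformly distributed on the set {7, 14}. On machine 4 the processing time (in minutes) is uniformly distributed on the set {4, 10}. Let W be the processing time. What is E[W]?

E[W | machine 1] = (3+7+8+11+13)/5 = 42/5.
E[W | machine 2] = (4+6+7+11+13)/5 = 41/5.
E[W | machine 3] = (7+14)/2 = 21/2.
E[W | machine 4] = (4+10)/2 = 7.
E[W] = (4/19)·(42/5) + (6/19)·(41/5) + (6/19)·(21/2) + (3/19)·(7) = 834/95.

834/95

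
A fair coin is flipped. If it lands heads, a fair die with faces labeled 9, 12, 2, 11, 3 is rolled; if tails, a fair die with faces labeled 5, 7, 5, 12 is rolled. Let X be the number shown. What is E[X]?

293/40

E[X | heads] = (9+12+2+11+3)/5 = 37/5.
E[X | tails] = (5+7+5+12)/4 = 29/4.
E[X] = (1/2)·(37/5) + (1/2)·(29/4) = 293/40.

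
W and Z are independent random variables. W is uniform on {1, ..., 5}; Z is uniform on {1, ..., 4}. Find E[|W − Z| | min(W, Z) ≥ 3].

5/6

Outcomes with min(W, Z) ≥ 3: (3,3), (3,4), (4,3), (4,4), (5,3), (5,4), each with probability 1/20.
E[|W − Z| | min(W, Z) ≥ 3] = (0 + 1 + 1 + 0 + 2 + 1) / 6 = 5/6.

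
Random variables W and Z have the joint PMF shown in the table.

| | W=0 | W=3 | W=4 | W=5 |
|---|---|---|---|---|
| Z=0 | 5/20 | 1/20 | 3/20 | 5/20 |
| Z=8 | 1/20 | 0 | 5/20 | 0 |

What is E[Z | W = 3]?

0

P(W = 3) = 1/20.
Summing Z·P(W=x,Z=y) over the conditioning event gives 0.
E[Z | W = 3] = (0) / (1/20) = 0.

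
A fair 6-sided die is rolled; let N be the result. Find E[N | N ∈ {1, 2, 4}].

P(N ∈ {1, 2, 4}) = 1/2.
Σ over the event: 1·1/6 + 2·1/6 + 4·1/6 = 7/6.
E[N | N ∈ {1, 2, 4}] = (7/6) / (1/2) = 7/3.

7/3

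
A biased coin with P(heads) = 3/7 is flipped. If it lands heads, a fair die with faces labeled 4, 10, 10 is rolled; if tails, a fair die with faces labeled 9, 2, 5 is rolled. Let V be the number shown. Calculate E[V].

E[V | heads] = (4+10+10)/3 = 8.
E[V | tails] = (9+2+5)/3 = 16/3.
E[V] = (3/7)·(8) + (4/7)·(16/3) = 136/21.

136/21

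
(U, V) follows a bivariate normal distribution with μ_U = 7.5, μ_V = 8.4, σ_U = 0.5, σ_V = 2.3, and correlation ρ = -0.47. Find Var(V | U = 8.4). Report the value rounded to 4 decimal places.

For a bivariate normal, Var(V | U=x) = σ_V²(1 − ρ²).
Var(V | U=8.4) = (2.3)²·(1 − (-0.47)²) = 5.29·0.7791 = 4.1214.

4.1214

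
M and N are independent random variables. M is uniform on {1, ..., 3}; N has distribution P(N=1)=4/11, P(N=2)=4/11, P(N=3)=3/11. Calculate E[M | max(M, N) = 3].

42/17

P(max(M, N) = 3) = 17/33.
Summing M·P(x,y) over outcomes with max(M, N) = 3 gives 14/11.
E[M | max(M, N) = 3] = (14/11) / (17/33) = 42/17.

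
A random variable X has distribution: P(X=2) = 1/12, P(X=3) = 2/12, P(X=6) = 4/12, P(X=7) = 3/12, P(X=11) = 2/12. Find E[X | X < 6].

P(X < 6) = 1/4.
Σ over the event: 2·1/12 + 3·1/6 = 2/3.
E[X | X < 6] = (2/3) / (1/4) = 8/3.

8/3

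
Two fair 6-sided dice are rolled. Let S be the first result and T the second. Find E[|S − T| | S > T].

7/3

P(S > T) = 5/12.
Summing |S−T|·P(x,y) over outcomes with S > T gives 35/36.
E[|S − T| | S > T] = (35/36) / (5/12) = 7/3.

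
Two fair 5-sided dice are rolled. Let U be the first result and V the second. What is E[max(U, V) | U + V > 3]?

45/11

P(U + V > 3) = 22/25.
Summing max(U,V)·P(x,y) over outcomes with U + V > 3 gives 18/5.
E[max(U, V) | U + V > 3] = (18/5) / (22/25) = 45/11.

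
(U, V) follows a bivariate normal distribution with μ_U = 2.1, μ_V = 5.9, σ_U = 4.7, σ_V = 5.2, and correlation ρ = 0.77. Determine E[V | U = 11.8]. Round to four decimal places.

14.1636

For a bivariate normal, E[V | U=x] = μ_V + ρ·(σ_V/σ_U)·(x − μ_U).
E[V | U=11.8] = 5.9 + (0.77)·(5.2/4.7)·(11.8 − (2.1)) = 5.9 + (0.851915)·(9.7) = 14.1636.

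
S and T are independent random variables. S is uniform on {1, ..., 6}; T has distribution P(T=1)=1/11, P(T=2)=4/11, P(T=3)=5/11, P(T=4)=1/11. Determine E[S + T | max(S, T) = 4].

P(max(S, T) = 4) = 7/33.
Summing (S+T)·P(x,y) over outcomes with max(S, T) = 4 gives 15/11.
E[S + T | max(S, T) = 4] = (15/11) / (7/33) = 45/7.

45/7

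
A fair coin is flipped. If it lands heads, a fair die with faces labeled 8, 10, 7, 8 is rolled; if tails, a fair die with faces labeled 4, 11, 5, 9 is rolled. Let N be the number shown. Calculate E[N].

31/4

E[N | heads] = (8+10+7+8)/4 = 33/4.
E[N | tails] = (4+11+5+9)/4 = 29/4.
By the law of total expectation,
E[N] = (1/2)·(33/4) + (1/2)·(29/4) = 31/4.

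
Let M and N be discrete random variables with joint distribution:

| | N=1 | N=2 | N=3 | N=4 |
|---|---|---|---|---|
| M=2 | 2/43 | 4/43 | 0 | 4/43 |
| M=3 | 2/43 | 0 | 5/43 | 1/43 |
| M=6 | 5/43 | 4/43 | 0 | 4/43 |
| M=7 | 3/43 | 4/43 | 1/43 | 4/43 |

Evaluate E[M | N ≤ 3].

143/30

P(N ≤ 3) = 30/43.
Summing M·P(M=x,N=y) over the conditioning event gives 143/43.
E[M | N ≤ 3] = (143/43) / (30/43) = 143/30.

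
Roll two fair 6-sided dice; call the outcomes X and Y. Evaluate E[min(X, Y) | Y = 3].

5/2

Outcomes with Y = 3: (1,3), (2,3), (3,3), (4,3), (5,3), (6,3), each with probability 1/36.
E[min(X, Y) | Y = 3] = (1 + 2 + 3 + 3 + 3 + 3) / 6 = 5/2.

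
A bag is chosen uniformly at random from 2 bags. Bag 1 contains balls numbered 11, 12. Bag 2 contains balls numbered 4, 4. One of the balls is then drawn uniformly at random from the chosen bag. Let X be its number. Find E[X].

E[X | bag 1] = (11+12)/2 = 23/2.
E[X | bag 2] = (4+4)/2 = 4.
By the law of total expectation,
E[X] = (1/2)·(23/2) + (1/2)·(4) = 31/4.

31/4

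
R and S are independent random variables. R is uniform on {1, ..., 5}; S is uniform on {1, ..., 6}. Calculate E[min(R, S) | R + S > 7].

37/10

Outcomes with R + S > 7: (2,6), (3,5), (3,6), (4,4), (4,5), (4,6), (5,3), (5,4), (5,5), (5,6), each with probability 1/30.
E[min(R, S) | R + S > 7] = (2 + 3 + 3 + 4 + 4 + 4 + 3 + 4 + 5 + 5) / 10 = 37/10.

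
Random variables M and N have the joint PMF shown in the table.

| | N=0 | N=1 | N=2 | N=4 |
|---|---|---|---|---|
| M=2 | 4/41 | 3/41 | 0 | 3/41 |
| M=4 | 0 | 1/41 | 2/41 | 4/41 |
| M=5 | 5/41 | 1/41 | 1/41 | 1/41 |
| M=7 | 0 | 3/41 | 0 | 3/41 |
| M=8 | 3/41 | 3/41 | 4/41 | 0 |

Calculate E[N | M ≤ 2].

3/2

P(M ≤ 2) = 10/41.
Summing N·P(M=x,N=y) over the conditioning event gives 15/41.
E[N | M ≤ 2] = (15/41) / (10/41) = 3/2.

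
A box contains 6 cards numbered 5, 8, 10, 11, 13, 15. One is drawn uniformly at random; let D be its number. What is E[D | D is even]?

P(D is even) = 1/3.
Σ over the event: 8·1/6 + 10·1/6 = 3.
E[D | D is even] = (3) / (1/3) = 9.

9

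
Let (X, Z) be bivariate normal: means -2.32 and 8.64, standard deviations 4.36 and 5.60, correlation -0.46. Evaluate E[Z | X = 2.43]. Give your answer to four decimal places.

The regression of Z on X has slope ρ·σ_Z/σ_X and passes through (μ_X, μ_Z).
E[Z | X=2.43] = 8.64 + (-0.46)·(5.60/4.36)·(2.43 − (-2.32)) = 8.64 + (-0.59083)·(4.75) = 5.8336.

5.8336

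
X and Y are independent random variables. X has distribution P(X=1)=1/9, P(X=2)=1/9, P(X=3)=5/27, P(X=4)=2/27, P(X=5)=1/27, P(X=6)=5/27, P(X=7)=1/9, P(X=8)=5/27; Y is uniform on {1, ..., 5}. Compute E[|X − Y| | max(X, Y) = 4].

P(max(X, Y) = 4) = 19/135.
Summing |X−Y|·P(x,y) over outcomes with max(X, Y) = 4 gives 32/135.
E[|X − Y| | max(X, Y) = 4] = (32/135) / (19/135) = 32/19.

32/19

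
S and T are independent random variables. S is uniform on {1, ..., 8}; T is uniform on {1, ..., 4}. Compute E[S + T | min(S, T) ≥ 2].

P(min(S, T) ≥ 2) = 21/32.
Summing (S+T)·P(x,y) over outcomes with min(S, T) ≥ 2 gives 21/4.
E[S + T | min(S, T) ≥ 2] = (21/4) / (21/32) = 8.

8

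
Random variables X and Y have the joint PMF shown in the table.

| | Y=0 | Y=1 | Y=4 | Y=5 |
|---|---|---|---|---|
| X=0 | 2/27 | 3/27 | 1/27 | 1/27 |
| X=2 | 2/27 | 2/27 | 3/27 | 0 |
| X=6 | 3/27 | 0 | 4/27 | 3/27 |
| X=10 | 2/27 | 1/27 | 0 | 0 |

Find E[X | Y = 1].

P(Y = 1) = 2/9.
Σ X·P over the event = 0·(3/27) + 2·(2/27) + 10·(1/27) = 14/27.
E[X | Y = 1] = (14/27) / (2/9) = 7/3.

7/3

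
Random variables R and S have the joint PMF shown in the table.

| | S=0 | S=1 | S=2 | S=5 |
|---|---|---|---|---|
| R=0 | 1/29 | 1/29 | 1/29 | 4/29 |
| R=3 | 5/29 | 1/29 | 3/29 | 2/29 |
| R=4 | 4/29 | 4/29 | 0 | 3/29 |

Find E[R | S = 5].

2

P(S = 5) = 9/29.
Σ R·P over the event = 0·(4/29) + 3·(2/29) + 4·(3/29) = 18/29.
E[R | S = 5] = (18/29) / (9/29) = 2.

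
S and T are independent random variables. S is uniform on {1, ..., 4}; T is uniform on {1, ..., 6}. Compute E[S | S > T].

P(S > T) = 1/4.
Summing S·P(x,y) over outcomes with S > T gives 5/6.
E[S | S > T] = (5/6) / (1/4) = 10/3.

10/3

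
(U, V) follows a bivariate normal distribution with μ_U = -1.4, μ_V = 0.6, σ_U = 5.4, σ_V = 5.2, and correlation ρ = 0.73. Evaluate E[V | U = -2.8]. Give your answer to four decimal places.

The regression of V on U has slope ρ·σ_V/σ_U and passes through (μ_U, μ_V).
E[V | U=-2.8] = 0.6 + (0.73)·(5.2/5.4)·(-2.8 − (-1.4)) = 0.6 + (0.70296)·(-1.4) = -0.3841.

-0.3841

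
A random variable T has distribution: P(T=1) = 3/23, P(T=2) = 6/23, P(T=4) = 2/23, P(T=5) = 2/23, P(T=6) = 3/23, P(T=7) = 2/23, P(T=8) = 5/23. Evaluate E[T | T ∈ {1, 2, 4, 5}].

33/13

P(T ∈ {1, 2, 4, 5}) = 13/23.
Σ over the event: 1·3/23 + 2·6/23 + 4·2/23 + 5·2/23 = 33/23.
E[T | T ∈ {1, 2, 4, 5}] = (33/23) / (13/23) = 33/13.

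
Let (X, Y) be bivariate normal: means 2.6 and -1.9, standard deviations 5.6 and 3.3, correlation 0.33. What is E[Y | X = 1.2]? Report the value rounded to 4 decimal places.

The regression of Y on X has slope ρ·σ_Y/σ_X and passes through (μ_X, μ_Y).
E[Y | X=1.2] = -1.9 + (0.33)·(3.3/5.6)·(1.2 − (2.6)) = -1.9 + (0.1944643)·(-1.4) = -2.1723.

-2.1723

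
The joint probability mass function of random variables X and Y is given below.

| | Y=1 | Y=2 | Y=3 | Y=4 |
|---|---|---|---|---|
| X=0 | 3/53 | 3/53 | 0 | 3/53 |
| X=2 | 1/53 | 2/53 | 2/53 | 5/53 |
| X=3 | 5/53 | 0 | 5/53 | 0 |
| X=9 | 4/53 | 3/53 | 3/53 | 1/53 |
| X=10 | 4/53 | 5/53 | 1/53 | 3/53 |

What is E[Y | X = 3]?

2

P(X = 3) = 10/53.
Σ Y·P over the event = 1·(5/53) + 3·(5/53) = 20/53.
E[Y | X = 3] = (20/53) / (10/53) = 2.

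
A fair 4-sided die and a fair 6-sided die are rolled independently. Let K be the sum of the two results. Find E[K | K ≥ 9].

P(K ≥ 9) = 1/8.
Σ over the event: 9·1/12 + 10·1/24 = 7/6.
E[K | K ≥ 9] = (7/6) / (1/8) = 28/3.

28/3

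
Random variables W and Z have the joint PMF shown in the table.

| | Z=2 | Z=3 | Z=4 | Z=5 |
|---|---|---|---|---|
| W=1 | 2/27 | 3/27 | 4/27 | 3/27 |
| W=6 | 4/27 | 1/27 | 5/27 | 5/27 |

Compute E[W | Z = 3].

9/4

P(Z = 3) = 4/27.
Σ W·P over the event = 1·(3/27) + 6·(1/27) = 1/3.
E[W | Z = 3] = (1/3) / (4/27) = 9/4.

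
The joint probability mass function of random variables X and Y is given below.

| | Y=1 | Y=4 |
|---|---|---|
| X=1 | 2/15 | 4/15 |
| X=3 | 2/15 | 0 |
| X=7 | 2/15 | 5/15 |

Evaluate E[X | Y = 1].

P(Y = 1) = 2/5.
Σ X·P over the event = 1·(2/15) + 3·(2/15) + 7·(2/15) = 22/15.
E[X | Y = 1] = (22/15) / (2/5) = 11/3.

11/3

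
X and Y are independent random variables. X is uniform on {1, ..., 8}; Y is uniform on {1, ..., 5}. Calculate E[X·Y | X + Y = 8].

13

Outcomes with X + Y = 8: (3,5), (4,4), (5,3), (6,2), (7,1), each with probability 1/40.
E[X·Y | X + Y = 8] = (15 + 16 + 15 + 12 + 7) / 5 = 13.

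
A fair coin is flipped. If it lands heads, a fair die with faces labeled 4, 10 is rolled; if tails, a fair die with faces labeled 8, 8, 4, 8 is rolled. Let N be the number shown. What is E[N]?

7

E[N | heads] = (4+10)/2 = 7.
E[N | tails] = (8+8+4+8)/4 = 7.
By the law of total expectation,
E[N] = (1/2)·(7) + (1/2)·(7) = 7.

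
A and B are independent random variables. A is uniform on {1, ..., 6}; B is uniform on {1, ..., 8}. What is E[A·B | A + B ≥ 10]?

91/3

P(A + B ≥ 10) = 5/16.
Summing AB·P(x,y) over outcomes with A + B ≥ 10 gives 455/48.
E[A·B | A + B ≥ 10] = (455/48) / (5/16) = 91/3.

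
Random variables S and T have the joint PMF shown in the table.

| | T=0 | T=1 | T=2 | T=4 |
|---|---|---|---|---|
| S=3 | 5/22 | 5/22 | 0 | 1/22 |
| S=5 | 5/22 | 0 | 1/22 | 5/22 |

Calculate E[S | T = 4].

14/3

P(T = 4) = 3/11.
Σ S·P over the event = 3·(1/22) + 5·(5/22) = 14/11.
E[S | T = 4] = (14/11) / (3/11) = 14/3.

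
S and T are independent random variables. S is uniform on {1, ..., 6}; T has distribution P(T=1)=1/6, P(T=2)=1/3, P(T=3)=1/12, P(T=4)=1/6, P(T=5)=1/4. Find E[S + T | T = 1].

P(T = 1) = 1/6.
Summing (S+T)·P(x,y) over outcomes with T = 1 gives 3/4.
E[S + T | T = 1] = (3/4) / (1/6) = 9/2.

9/2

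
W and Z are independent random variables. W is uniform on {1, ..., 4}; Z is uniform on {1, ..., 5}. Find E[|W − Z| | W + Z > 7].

P(W + Z > 7) = 3/20.
Summing |W−Z|·P(x,y) over outcomes with W + Z > 7 gives 3/20.
E[|W − Z| | W + Z > 7] = (3/20) / (3/20) = 1.

1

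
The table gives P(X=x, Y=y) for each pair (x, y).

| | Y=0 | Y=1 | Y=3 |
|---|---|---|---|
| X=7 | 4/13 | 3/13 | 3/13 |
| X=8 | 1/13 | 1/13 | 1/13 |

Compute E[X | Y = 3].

29/4

P(Y = 3) = 4/13.
Σ X·P over the event = 7·(3/13) + 8·(1/13) = 29/13.
E[X | Y = 3] = (29/13) / (4/13) = 29/4.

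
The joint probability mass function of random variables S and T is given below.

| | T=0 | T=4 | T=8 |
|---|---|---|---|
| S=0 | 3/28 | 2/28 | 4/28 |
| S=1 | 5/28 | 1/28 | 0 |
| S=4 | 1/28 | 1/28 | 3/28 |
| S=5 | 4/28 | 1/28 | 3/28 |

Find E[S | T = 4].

2

P(T = 4) = 5/28.
Σ S·P over the event = 0·(2/28) + 1·(1/28) + 4·(1/28) + 5·(1/28) = 5/14.
E[S | T = 4] = (5/14) / (5/28) = 2.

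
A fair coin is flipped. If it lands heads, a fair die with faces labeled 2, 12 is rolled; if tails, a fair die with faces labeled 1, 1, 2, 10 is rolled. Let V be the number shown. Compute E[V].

21/4

E[V | heads] = (2+12)/2 = 7.
E[V | tails] = (1+1+2+10)/4 = 7/2.
By the law of total expectation,
E[V] = (1/2)·(7) + (1/2)·(7/2) = 21/4.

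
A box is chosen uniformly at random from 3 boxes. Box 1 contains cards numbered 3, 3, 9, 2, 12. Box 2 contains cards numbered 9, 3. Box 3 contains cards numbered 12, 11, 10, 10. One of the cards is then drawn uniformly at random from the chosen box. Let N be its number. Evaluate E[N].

E[N | box 1] = (3+3+9+2+12)/5 = 29/5.
E[N | box 2] = (9+3)/2 = 6.
E[N | box 3] = (12+11+10+10)/4 = 43/4.
By the law of total expectation,
E[N] = (1/3)·(29/5) + (1/3)·(6) + (1/3)·(43/4) = 451/60.

451/60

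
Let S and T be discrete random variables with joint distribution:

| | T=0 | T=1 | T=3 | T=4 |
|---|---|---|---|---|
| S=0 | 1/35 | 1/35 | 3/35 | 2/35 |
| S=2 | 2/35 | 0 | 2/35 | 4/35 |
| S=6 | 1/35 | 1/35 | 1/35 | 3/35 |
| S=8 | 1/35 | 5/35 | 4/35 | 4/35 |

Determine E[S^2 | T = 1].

P(T = 1) = 1/5.
Σ S^2·P over the event = 0·(1/35) + 36·(1/35) + 64·(5/35) = 356/35.
E[S^2 | T = 1] = (356/35) / (1/5) = 356/7.

356/7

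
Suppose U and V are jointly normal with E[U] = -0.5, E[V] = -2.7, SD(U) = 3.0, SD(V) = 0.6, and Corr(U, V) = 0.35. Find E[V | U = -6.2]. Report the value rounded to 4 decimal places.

E[V | U=x] = μ_V + ρ(σ_V/σ_U)(x − μ_U) for jointly normal variables.
E[V | U=-6.2] = -2.7 + (0.35)·(0.6/3.0)·(-6.2 − (-0.5)) = -2.7 + (0.07)·(-5.7) = -3.0990.

-3.0990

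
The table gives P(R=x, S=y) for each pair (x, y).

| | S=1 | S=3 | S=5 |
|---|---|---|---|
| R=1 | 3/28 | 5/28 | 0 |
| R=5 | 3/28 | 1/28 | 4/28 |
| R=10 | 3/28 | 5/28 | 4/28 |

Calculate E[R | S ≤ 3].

27/5

P(S ≤ 3) = 5/7.
Σ R·P over the event = 1·(3/28) + 1·(5/28) + 5·(3/28) + 5·(1/28) + 10·(3/28) + 10·(5/28) = 27/7.
E[R | S ≤ 3] = (27/7) / (5/7) = 27/5.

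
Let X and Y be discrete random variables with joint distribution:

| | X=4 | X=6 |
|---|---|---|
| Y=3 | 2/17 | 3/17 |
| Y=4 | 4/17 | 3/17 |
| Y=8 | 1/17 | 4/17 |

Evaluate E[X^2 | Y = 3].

P(Y = 3) = 5/17.
Σ X^2·P over the event = 16·(2/17) + 36·(3/17) = 140/17.
E[X^2 | Y = 3] = (140/17) / (5/17) = 28.

28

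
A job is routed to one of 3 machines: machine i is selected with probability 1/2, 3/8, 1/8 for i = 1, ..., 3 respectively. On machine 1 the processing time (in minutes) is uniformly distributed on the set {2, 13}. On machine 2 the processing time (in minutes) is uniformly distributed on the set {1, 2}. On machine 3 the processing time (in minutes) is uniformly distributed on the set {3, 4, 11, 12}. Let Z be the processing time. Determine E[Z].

E[Z | machine 1] = (2+13)/2 = 15/2.
E[Z | machine 2] = (1+2)/2 = 3/2.
E[Z | machine 3] = (3+4+11+12)/4 = 15/2.
By the law of total expectation,
E[Z] = (1/2)·(15/2) + (3/8)·(3/2) + (1/8)·(15/2) = 21/4.

21/4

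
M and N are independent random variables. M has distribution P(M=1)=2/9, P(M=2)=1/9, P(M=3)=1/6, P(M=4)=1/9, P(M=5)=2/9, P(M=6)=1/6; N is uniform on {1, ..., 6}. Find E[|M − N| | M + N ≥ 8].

5/3

P(M + N ≥ 8) = 5/12.
Summing |M−N|·P(x,y) over outcomes with M + N ≥ 8 gives 25/36.
E[|M − N| | M + N ≥ 8] = (25/36) / (5/12) = 5/3.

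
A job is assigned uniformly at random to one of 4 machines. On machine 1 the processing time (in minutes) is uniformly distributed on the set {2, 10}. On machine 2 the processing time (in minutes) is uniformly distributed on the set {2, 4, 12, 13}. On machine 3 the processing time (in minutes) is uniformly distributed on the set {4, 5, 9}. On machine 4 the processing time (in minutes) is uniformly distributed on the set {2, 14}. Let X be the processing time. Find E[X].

111/16

E[X | machine 1] = (2+10)/2 = 6.
E[X | machine 2] = (2+4+12+13)/4 = 31/4.
E[X | machine 3] = (4+5+9)/3 = 6.
E[X | machine 4] = (2+14)/2 = 8.
E[X] = (1/4)·(6) + (1/4)·(31/4) + (1/4)·(6) + (1/4)·(8) = 111/16.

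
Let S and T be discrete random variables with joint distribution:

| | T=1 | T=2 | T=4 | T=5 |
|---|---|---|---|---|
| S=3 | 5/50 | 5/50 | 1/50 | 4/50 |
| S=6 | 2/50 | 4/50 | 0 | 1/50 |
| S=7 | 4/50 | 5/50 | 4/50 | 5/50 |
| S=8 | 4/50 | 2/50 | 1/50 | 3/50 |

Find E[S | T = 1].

P(T = 1) = 3/10.
Σ S·P over the event = 3·(5/50) + 6·(2/50) + 7·(4/50) + 8·(4/50) = 87/50.
E[S | T = 1] = (87/50) / (3/10) = 29/5.

29/5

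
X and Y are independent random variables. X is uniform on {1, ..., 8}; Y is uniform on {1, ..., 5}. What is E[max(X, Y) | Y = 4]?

P(Y = 4) = 1/5.
Summing max(X,Y)·P(x,y) over outcomes with Y = 4 gives 21/20.
E[max(X, Y) | Y = 4] = (21/20) / (1/5) = 21/4.

21/4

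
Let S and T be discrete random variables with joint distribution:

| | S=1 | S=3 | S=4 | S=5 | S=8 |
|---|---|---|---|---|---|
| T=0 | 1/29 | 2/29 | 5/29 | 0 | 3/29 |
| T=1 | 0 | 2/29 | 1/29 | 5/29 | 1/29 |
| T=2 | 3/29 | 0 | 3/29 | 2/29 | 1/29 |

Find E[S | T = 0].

P(T = 0) = 11/29.
Σ S·P over the event = 1·(1/29) + 3·(2/29) + 4·(5/29) + 8·(3/29) = 51/29.
E[S | T = 0] = (51/29) / (11/29) = 51/11.

51/11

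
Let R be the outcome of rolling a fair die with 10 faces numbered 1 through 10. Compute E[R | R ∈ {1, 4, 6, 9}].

5

P(R ∈ {1, 4, 6, 9}) = 2/5.
Σ over the event: 1·1/10 + 4·1/10 + 6·1/10 + 9·1/10 = 2.
E[R | R ∈ {1, 4, 6, 9}] = (2) / (2/5) = 5.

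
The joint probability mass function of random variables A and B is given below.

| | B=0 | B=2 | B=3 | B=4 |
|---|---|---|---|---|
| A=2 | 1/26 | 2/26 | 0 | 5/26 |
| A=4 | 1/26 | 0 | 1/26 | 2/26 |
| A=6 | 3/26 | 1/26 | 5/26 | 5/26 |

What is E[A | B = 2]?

10/3

P(B = 2) = 3/26.
Σ A·P over the event = 2·(2/26) + 6·(1/26) = 5/13.
E[A | B = 2] = (5/13) / (3/26) = 10/3.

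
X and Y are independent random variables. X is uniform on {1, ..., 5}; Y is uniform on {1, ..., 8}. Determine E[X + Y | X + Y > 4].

140/17

P(X + Y > 4) = 17/20.
Summing (X+Y)·P(x,y) over outcomes with X + Y > 4 gives 7.
E[X + Y | X + Y > 4] = (7) / (17/20) = 140/17.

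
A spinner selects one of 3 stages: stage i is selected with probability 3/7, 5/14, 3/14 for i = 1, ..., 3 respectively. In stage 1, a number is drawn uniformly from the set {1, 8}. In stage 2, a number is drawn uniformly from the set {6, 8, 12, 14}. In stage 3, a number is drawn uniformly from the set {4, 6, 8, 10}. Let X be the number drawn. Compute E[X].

E[X | stage 1] = (1+8)/2 = 9/2.
E[X | stage 2] = (6+8+12+14)/4 = 10.
E[X | stage 3] = (4+6+8+10)/4 = 7.
E[X] = (3/7)·(9/2) + (5/14)·(10) + (3/14)·(7) = 7.

7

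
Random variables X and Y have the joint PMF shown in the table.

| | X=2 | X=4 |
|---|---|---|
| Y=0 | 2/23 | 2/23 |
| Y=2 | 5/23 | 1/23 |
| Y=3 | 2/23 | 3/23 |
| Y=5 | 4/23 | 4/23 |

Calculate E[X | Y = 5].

P(Y = 5) = 8/23.
Summing X·P(X=x,Y=y) over the conditioning event gives 24/23.
E[X | Y = 5] = (24/23) / (8/23) = 3.

3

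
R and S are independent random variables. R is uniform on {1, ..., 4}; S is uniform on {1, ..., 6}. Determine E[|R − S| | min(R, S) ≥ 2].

P(min(R, S) ≥ 2) = 5/8.
Summing |R−S|·P(x,y) over outcomes with min(R, S) ≥ 2 gives 23/24.
E[|R − S| | min(R, S) ≥ 2] = (23/24) / (5/8) = 23/15.

23/15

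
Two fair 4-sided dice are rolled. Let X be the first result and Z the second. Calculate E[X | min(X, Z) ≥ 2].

3

P(min(X, Z) ≥ 2) = 9/16.
Summing X·P(x,y) over outcomes with min(X, Z) ≥ 2 gives 27/16.
E[X | min(X, Z) ≥ 2] = (27/16) / (9/16) = 3.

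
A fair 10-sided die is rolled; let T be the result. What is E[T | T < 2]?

1

Given T < 2, T is equally likely to be any of {1}.
E[T | T < 2] = (1) / 1 = 1.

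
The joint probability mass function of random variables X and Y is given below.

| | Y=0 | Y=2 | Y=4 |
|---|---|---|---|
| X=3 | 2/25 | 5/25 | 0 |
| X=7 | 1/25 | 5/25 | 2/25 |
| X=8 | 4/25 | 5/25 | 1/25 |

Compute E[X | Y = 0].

P(Y = 0) = 7/25.
Σ X·P over the event = 3·(2/25) + 7·(1/25) + 8·(4/25) = 9/5.
E[X | Y = 0] = (9/5) / (7/25) = 45/7.

45/7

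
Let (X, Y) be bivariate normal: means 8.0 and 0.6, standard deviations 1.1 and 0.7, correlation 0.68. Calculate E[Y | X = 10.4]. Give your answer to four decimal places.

1.6385

The regression of Y on X has slope ρ·σ_Y/σ_X and passes through (μ_X, μ_Y).
E[Y | X=10.4] = 0.6 + (0.68)·(0.7/1.1)·(10.4 − (8.0)) = 0.6 + (0.432727)·(2.4) = 1.6385.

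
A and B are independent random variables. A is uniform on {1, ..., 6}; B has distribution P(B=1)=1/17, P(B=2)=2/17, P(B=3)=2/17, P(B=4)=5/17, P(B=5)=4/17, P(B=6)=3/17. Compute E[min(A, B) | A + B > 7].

51/13

P(A + B > 7) = 26/51.
Summing min(A,B)·P(x,y) over outcomes with A + B > 7 gives 2.
E[min(A, B) | A + B > 7] = (2) / (26/51) = 51/13.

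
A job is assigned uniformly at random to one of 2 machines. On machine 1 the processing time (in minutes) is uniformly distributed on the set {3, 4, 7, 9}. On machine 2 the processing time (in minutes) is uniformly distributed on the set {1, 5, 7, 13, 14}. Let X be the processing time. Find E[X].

55/8

E[X | machine 1] = (3+4+7+9)/4 = 23/4.
E[X | machine 2] = (1+5+7+13+14)/5 = 8.
By the law of total expectation,
E[X] = (1/2)·(23/4) + (1/2)·(8) = 55/8.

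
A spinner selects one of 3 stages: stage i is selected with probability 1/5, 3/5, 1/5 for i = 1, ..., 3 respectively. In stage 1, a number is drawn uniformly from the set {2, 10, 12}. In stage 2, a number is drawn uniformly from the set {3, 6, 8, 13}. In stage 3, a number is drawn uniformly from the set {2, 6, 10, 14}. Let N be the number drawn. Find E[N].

E[N | stage 1] = (2+10+12)/3 = 8.
E[N | stage 2] = (3+6+8+13)/4 = 15/2.
E[N | stage 3] = (2+6+10+14)/4 = 8.
E[N] = (1/5)·(8) + (3/5)·(15/2) + (1/5)·(8) = 77/10.

77/10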